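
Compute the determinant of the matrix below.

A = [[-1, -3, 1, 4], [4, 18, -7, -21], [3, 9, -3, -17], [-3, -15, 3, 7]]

det(A) = 90

Forward elimination:
R2 <- R2 - (-4)*R1:  [  0   6  -3  -5 ]
R3 <- R3 - (-3)*R1:  [  0   0   0  -5 ]
R4 <- R4 - (3)*R1:  [  0  -6   0  -5 ]
R4 <- R4 - (-1)*R2:  [   0    0   -3  -10 ]
R3 <-> R4   (pivot in column 3 was zero)
[ -1  -3   1    4 ]
[  0   6  -3   -5 ]
[  0   0  -3  -10 ]
[  0   0   0   -5 ]
Upper-triangular form:
[ -1  -3   1    4 ]
[  0   6  -3   -5 ]
[  0   0  -3  -10 ]
[  0   0   0   -5 ]
det(A) = (-1)^1 * (-1) * (6) * (-3) * (-5) = 90  (1 row swap -> sign -1)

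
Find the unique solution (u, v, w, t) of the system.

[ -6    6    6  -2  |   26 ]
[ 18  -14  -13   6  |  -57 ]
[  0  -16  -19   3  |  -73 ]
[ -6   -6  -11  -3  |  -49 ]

(-1, -1, 5, 2)

Forward elimination on [A|b]:
R2 <- R2 - (-3)*R1:  [  0   4   5   0  21 ]
R4 <- R4 - (1)*R1:  [   0  -12  -17   -1  -75 ]
R3 <- R3 - (-4)*R2:  [  0   0   1   3  11 ]
R4 <- R4 - (-3)*R2:  [   0    0   -2   -1  -12 ]
R4 <- R4 - (-2)*R3:  [  0   0   0   5  10 ]
Row echelon form:
[ -6  6  6  -2  |  26 ]
[  0  4  5   0  |  21 ]
[  0  0  1   3  |  11 ]
[  0  0  0   5  |  10 ]
Back-substitution:
t = (10) / 5 = 2
w = (11 - (3)*(2)) / 1 = 5
v = (21 - (5)*(5)) / 4 = -1
u = (26 - (6)*(-1) - (6)*(5) - (-2)*(2)) / -6 = -1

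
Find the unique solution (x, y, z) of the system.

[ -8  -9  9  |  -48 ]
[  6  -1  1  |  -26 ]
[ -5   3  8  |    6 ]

(-3, 5, -3)

Forward elimination on [A|b]:
R2 <- R2 - (-3/4)*R1:  [     0  -31/4   31/4    -62 ]
R3 <- R3 - (5/8)*R1:  [    0  69/8  19/8    36 ]
R3 <- R3 - (-69/62)*R2:  [   0    0   11  -33 ]
Row echelon form:
[ -8     -9     9  |  -48 ]
[  0  -31/4  31/4  |  -62 ]
[  0      0    11  |  -33 ]
Back-substitution:
z = (-33) / 11 = -3
y = (-62 - (31/4)*(-3)) / (-31/4) = 5
x = (-48 - (-9)*(5) - (9)*(-3)) / -8 = -3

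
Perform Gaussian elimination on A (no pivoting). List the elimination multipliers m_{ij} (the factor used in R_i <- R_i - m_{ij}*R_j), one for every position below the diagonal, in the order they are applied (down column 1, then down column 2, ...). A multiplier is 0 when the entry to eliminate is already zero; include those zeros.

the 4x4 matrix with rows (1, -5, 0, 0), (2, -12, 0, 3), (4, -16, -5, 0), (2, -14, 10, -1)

multipliers: 2, 4, 2, -2, 2, -2

Forward elimination:
R2 <- R2 - (2)*R1:  [  0  -2   0   3 ]
R3 <- R3 - (4)*R1:  [  0   4  -5   0 ]
R4 <- R4 - (2)*R1:  [  0  -4  10  -1 ]
R3 <- R3 - (-2)*R2:  [  0   0  -5   6 ]
R4 <- R4 - (2)*R2:  [  0   0  10  -7 ]
R4 <- R4 - (-2)*R3:  [ 0  0  0  5 ]
Multipliers (in order of application): m_{21} = 2, m_{31} = 4, m_{41} = 2, m_{32} = -2, m_{42} = 2, m_{43} = -2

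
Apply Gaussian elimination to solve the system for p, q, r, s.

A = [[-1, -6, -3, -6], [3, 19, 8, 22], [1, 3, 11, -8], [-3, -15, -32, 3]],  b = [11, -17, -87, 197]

(1, -4, -4, 4)

Forward elimination on [A|b]:
R2 <- R2 - (-3)*R1:  [  0   1  -1   4  16 ]
R3 <- R3 - (-1)*R1:  [   0   -3    8  -14  -76 ]
R4 <- R4 - (3)*R1:  [   0    3  -23   21  164 ]
R3 <- R3 - (-3)*R2:  [   0    0    5   -2  -28 ]
R4 <- R4 - (3)*R2:  [   0    0  -20    9  116 ]
R4 <- R4 - (-4)*R3:  [ 0  0  0  1  4 ]
Row echelon form:
[ -1  -6  -3  -6  |   11 ]
[  0   1  -1   4  |   16 ]
[  0   0   5  -2  |  -28 ]
[  0   0   0   1  |    4 ]
Back-substitution:
s = (4) / 1 = 4
r = (-28 - (-2)*(4)) / 5 = -4
q = (16 - (-1)*(-4) - (4)*(4)) / 1 = -4
p = (11 - (-6)*(-4) - (-3)*(-4) - (-6)*(4)) / -1 = 1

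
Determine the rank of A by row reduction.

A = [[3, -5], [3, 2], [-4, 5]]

Row reduction:
R2 <- R2 - (1)*R1:  [ 0  7 ]
R3 <- R3 - (-4/3)*R1:  [    0  -5/3 ]
R3 <- R3 - (-5/21)*R2:  [ 0  0 ]
Row echelon form:
[ 3  -5 ]
[ 0   7 ]
[ 0   0 ]
Nonzero rows / pivot columns: 2

rank(A) = 2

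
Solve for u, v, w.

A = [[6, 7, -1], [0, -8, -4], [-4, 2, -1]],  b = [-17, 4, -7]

Forward elimination on [A|b]:
R3 <- R3 - (-2/3)*R1:  [     0   20/3   -5/3  -55/3 ]
R3 <- R3 - (-5/6)*R2:  [   0    0   -5  -15 ]
Row echelon form:
[ 6   7  -1  |  -17 ]
[ 0  -8  -4  |    4 ]
[ 0   0  -5  |  -15 ]
Back-substitution:
w = (-15) / -5 = 3
v = (4 - (-4)*(3)) / -8 = -2
u = (-17 - (7)*(-2) - (-1)*(3)) / 6 = 0

(0, -2, 3)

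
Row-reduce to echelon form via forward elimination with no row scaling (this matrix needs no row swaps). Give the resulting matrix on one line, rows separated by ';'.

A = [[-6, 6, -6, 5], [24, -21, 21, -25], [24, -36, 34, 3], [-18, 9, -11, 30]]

REF = [-6 6 -6 5; 0 3 -3 -5; 0 0 -2 3; 0 0 0 -3]

Forward elimination:
R2 <- R2 - (-4)*R1:  [  0   3  -3  -5 ]
R3 <- R3 - (-4)*R1:  [   0  -12   10   23 ]
R4 <- R4 - (3)*R1:  [  0  -9   7  15 ]
R3 <- R3 - (-4)*R2:  [  0   0  -2   3 ]
R4 <- R4 - (-3)*R2:  [  0   0  -2   0 ]
R4 <- R4 - (1)*R3:  [  0   0   0  -3 ]
Row echelon form:
[ -6  6  -6   5 ]
[  0  3  -3  -5 ]
[  0  0  -2   3 ]
[  0  0   0  -3 ]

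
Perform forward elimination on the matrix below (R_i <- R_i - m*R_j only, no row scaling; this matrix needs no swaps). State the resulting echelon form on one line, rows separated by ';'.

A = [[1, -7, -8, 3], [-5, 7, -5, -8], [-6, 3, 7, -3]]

Forward elimination:
R2 <- R2 - (-5)*R1:  [   0  -28  -45    7 ]
R3 <- R3 - (-6)*R1:  [   0  -39  -41   15 ]
R3 <- R3 - (39/28)*R2:  [      0       0  607/28    21/4 ]
Row echelon form:
[ 1   -7      -8     3 ]
[ 0  -28     -45     7 ]
[ 0    0  607/28  21/4 ]

REF = [1 -7 -8 3; 0 -28 -45 7; 0 0 607/28 21/4]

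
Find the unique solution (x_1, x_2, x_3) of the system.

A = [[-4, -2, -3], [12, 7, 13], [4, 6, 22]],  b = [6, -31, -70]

Forward elimination on [A|b]:
R2 <- R2 - (-3)*R1:  [   0    1    4  -13 ]
R3 <- R3 - (-1)*R1:  [   0    4   19  -64 ]
R3 <- R3 - (4)*R2:  [   0    0    3  -12 ]
Row echelon form:
[ -4  -2  -3  |    6 ]
[  0   1   4  |  -13 ]
[  0   0   3  |  -12 ]
Back-substitution:
x_3 = (-12) / 3 = -4
x_2 = (-13 - (4)*(-4)) / 1 = 3
x_1 = (6 - (-2)*(3) - (-3)*(-4)) / -4 = 0

(0, 3, -4)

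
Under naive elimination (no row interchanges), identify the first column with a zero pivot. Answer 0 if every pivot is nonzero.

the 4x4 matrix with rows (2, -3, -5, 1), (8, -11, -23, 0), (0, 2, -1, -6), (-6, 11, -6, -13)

Naive forward elimination:
R2 <- R2 - (4)*R1:  [  0   1  -3  -4 ]
R4 <- R4 - (-3)*R1:  [   0    2  -21  -10 ]
R3 <- R3 - (2)*R2:  [ 0  0  5  2 ]
R4 <- R4 - (2)*R2:  [   0    0  -15   -2 ]
R4 <- R4 - (-3)*R3:  [ 0  0  0  4 ]
All pivots nonzero; naive elimination completes without hitting a zero pivot.

first zero-pivot column = 0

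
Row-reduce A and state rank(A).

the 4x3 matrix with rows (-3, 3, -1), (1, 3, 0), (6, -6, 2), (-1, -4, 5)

rank(A) = 3

Row reduction:
R2 <- R2 - (-1/3)*R1:  [    0     4  -1/3 ]
R3 <- R3 - (-2)*R1:  [ 0  0  0 ]
R4 <- R4 - (1/3)*R1:  [    0    -5  16/3 ]
R4 <- R4 - (-5/4)*R2:  [     0      0  59/12 ]
R3 <-> R4   (pivot in column 3 was zero)
[ -3  3     -1 ]
[  0  4   -1/3 ]
[  0  0  59/12 ]
[  0  0      0 ]
Row echelon form:
[ -3  3     -1 ]
[  0  4   -1/3 ]
[  0  0  59/12 ]
[  0  0      0 ]
Nonzero rows / pivot columns: 3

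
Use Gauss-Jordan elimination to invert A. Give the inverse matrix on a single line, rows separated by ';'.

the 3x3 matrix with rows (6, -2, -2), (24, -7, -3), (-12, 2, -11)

Gauss-Jordan on [A | I]:
R1 <- (1/6)*R1:  [    1  -1/3  -1/3  |   1/6     0     0 ]
R2 <- R2 - (24)*R1:  [  0   1   5  |  -4   1   0 ]
R3 <- R3 - (-12)*R1:  [   0   -2  -15  |    2    0    1 ]
R1 <- R1 - (-1/3)*R2:  [    1     0   4/3  |  -7/6   1/3     0 ]
R3 <- R3 - (-2)*R2:  [  0   0  -5  |  -6   2   1 ]
R3 <- (1/-5)*R3:  [    0     0     1  |   6/5  -2/5  -1/5 ]
R1 <- R1 - (4/3)*R3:  [      1       0       0  |  -83/30   13/15    4/15 ]
R2 <- R2 - (5)*R3:  [   0    1    0  |  -10    3    1 ]
Right block of [I | A^{-1}] is the inverse:
[ -83/30  13/15  4/15 ]
[    -10      3     1 ]
[    6/5   -2/5  -1/5 ]

inverse = [-83/30 13/15 4/15; -10 3 1; 6/5 -2/5 -1/5]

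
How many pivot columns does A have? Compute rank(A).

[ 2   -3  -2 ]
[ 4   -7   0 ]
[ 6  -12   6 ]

Row reduction:
R2 <- R2 - (2)*R1:  [  0  -1   4 ]
R3 <- R3 - (3)*R1:  [  0  -3  12 ]
R3 <- R3 - (3)*R2:  [ 0  0  0 ]
Row echelon form:
[ 2  -3  -2 ]
[ 0  -1   4 ]
[ 0   0   0 ]
Nonzero rows / pivot columns: 2

rank(A) = 2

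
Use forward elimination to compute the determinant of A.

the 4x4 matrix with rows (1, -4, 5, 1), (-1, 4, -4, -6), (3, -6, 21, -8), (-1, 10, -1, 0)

det(A) = -12

Forward elimination:
R2 <- R2 - (-1)*R1:  [  0   0   1  -5 ]
R3 <- R3 - (3)*R1:  [   0    6    6  -11 ]
R4 <- R4 - (-1)*R1:  [ 0  6  4  1 ]
R2 <-> R3   (pivot in column 2 was zero)
[ 1  -4  5    1 ]
[ 0   6  6  -11 ]
[ 0   0  1   -5 ]
[ 0   6  4    1 ]
R4 <- R4 - (1)*R2:  [  0   0  -2  12 ]
R4 <- R4 - (-2)*R3:  [ 0  0  0  2 ]
Upper-triangular form:
[ 1  -4  5    1 ]
[ 0   6  6  -11 ]
[ 0   0  1   -5 ]
[ 0   0  0    2 ]
det(A) = (-1)^1 * (1) * (6) * (1) * (2) = -12  (1 row swap -> sign -1)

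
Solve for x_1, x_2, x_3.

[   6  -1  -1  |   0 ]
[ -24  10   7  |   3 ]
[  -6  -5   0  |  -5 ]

(0, 1, -1)

Forward elimination on [A|b]:
R2 <- R2 - (-4)*R1:  [ 0  6  3  3 ]
R3 <- R3 - (-1)*R1:  [  0  -6  -1  -5 ]
R3 <- R3 - (-1)*R2:  [  0   0   2  -2 ]
Row echelon form:
[ 6  -1  -1  |   0 ]
[ 0   6   3  |   3 ]
[ 0   0   2  |  -2 ]
Back-substitution:
x_3 = (-2) / 2 = -1
x_2 = (3 - (3)*(-1)) / 6 = 1
x_1 = (0 - (-1)*(1) - (-1)*(-1)) / 6 = 0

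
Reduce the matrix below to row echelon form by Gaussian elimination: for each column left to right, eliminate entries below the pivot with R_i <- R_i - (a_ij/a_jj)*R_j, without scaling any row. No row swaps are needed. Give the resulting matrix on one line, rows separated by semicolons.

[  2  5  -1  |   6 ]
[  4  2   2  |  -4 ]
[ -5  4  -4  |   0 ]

REF = [2 5 -1 6; 0 -8 4 -16; 0 0 7/4 -18]

Forward elimination:
R2 <- R2 - (2)*R1:  [   0   -8    4  -16 ]
R3 <- R3 - (-5/2)*R1:  [     0   33/2  -13/2     15 ]
R3 <- R3 - (-33/16)*R2:  [   0    0  7/4  -18 ]
Row echelon form:
[ 2   5   -1  |    6 ]
[ 0  -8    4  |  -16 ]
[ 0   0  7/4  |  -18 ]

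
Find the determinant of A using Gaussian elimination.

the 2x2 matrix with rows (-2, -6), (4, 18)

Forward elimination:
R2 <- R2 - (-2)*R1:  [ 0  6 ]
Upper-triangular form:
[ -2  -6 ]
[  0   6 ]
det(A) = (-1)^0 * (-2) * (6) = -12  (0 row swaps -> sign +1)

det(A) = -12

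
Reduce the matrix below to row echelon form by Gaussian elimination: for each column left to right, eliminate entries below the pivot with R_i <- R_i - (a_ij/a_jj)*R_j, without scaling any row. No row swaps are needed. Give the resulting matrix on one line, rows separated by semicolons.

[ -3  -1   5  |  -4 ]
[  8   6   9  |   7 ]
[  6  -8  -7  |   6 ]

Forward elimination:
R2 <- R2 - (-8/3)*R1:  [     0   10/3   67/3  -11/3 ]
R3 <- R3 - (-2)*R1:  [   0  -10    3   -2 ]
R3 <- R3 - (-3)*R2:  [   0    0   70  -13 ]
Row echelon form:
[ -3    -1     5  |     -4 ]
[  0  10/3  67/3  |  -11/3 ]
[  0     0    70  |    -13 ]

REF = [-3 -1 5 -4; 0 10/3 67/3 -11/3; 0 0 70 -13]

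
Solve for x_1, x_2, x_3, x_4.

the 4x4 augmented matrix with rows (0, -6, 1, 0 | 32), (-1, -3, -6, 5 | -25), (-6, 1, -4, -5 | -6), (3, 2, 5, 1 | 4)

Forward elimination on [A|b]:
R1 <-> R2   (pivot in column 1 was zero)
[ -1  -3  -6   5  -25 ]
[  0  -6   1   0   32 ]
[ -6   1  -4  -5   -6 ]
[  3   2   5   1    4 ]
R3 <- R3 - (6)*R1:  [   0   19   32  -35  144 ]
R4 <- R4 - (-3)*R1:  [   0   -7  -13   16  -71 ]
R3 <- R3 - (-19/6)*R2:  [     0      0  211/6    -35  736/3 ]
R4 <- R4 - (7/6)*R2:  [      0       0   -85/6      16  -325/3 ]
R4 <- R4 - (-85/211)*R3:  [         0          0          0    401/211  -2005/211 ]
Row echelon form:
[ -1  -3     -6        5  |        -25 ]
[  0  -6      1        0  |         32 ]
[  0   0  211/6      -35  |      736/3 ]
[  0   0      0  401/211  |  -2005/211 ]
Back-substitution:
x_4 = (-2005/211) / (401/211) = -5
x_3 = (736/3 - (-35)*(-5)) / (211/6) = 2
x_2 = (32 - (1)*(2)) / -6 = -5
x_1 = (-25 - (-3)*(-5) - (-6)*(2) - (5)*(-5)) / -1 = 3

(3, -5, 2, -5)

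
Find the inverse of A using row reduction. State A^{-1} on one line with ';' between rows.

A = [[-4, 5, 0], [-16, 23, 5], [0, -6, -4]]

Gauss-Jordan on [A | I]:
R1 <- (1/-4)*R1:  [    1  -5/4     0  |  -1/4     0     0 ]
R2 <- R2 - (-16)*R1:  [  0   3   5  |  -4   1   0 ]
R2 <- (1/3)*R2:  [    0     1   5/3  |  -4/3   1/3     0 ]
R1 <- R1 - (-5/4)*R2:  [      1       0   25/12  |  -23/12    5/12       0 ]
R3 <- R3 - (-6)*R2:  [  0   0   6  |  -8   2   1 ]
R3 <- (1/6)*R3:  [    0     0     1  |  -4/3   1/3   1/6 ]
R1 <- R1 - (25/12)*R3:  [      1       0       0  |   31/36   -5/18  -25/72 ]
R2 <- R2 - (5/3)*R3:  [     0      1      0  |    8/9   -2/9  -5/18 ]
Right block of [I | A^{-1}] is the inverse:
[ 31/36  -5/18  -25/72 ]
[   8/9   -2/9   -5/18 ]
[  -4/3    1/3     1/6 ]

inverse = [31/36 -5/18 -25/72; 8/9 -2/9 -5/18; -4/3 1/3 1/6]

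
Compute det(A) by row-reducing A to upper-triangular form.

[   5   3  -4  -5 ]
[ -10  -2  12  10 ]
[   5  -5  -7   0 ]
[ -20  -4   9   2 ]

Forward elimination:
R2 <- R2 - (-2)*R1:  [ 0  4  4  0 ]
R3 <- R3 - (1)*R1:  [  0  -8  -3   5 ]
R4 <- R4 - (-4)*R1:  [   0    8   -7  -18 ]
R3 <- R3 - (-2)*R2:  [ 0  0  5  5 ]
R4 <- R4 - (2)*R2:  [   0    0  -15  -18 ]
R4 <- R4 - (-3)*R3:  [  0   0   0  -3 ]
Upper-triangular form:
[ 5  3  -4  -5 ]
[ 0  4   4   0 ]
[ 0  0   5   5 ]
[ 0  0   0  -3 ]
det(A) = (-1)^0 * (5) * (4) * (5) * (-3) = -300  (0 row swaps -> sign +1)

det(A) = -300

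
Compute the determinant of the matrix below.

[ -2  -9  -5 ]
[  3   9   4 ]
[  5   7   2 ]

Forward elimination:
R2 <- R2 - (-3/2)*R1:  [    0  -9/2  -7/2 ]
R3 <- R3 - (-5/2)*R1:  [     0  -31/2  -21/2 ]
R3 <- R3 - (31/9)*R2:  [    0     0  14/9 ]
Upper-triangular form:
[ -2    -9    -5 ]
[  0  -9/2  -7/2 ]
[  0     0  14/9 ]
det(A) = (-1)^0 * (-2) * (-9/2) * (14/9) = 14  (0 row swaps -> sign +1)

det(A) = 14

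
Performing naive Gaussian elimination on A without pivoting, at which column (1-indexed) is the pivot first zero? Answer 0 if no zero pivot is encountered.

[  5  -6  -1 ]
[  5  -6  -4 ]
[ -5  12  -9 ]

Naive forward elimination:
R2 <- R2 - (1)*R1:  [  0   0  -3 ]
R3 <- R3 - (-1)*R1:  [   0    6  -10 ]
Matrix at this point:
[ 5  -6   -1 ]
[ 0   0   -3 ]
[ 0   6  -10 ]
Pivot entry (2,2) is zero but row 3 has 6 in column 2 -> naive elimination stops; a row interchange (e.g. R2 <-> R3) would be required here.

first zero-pivot column = 2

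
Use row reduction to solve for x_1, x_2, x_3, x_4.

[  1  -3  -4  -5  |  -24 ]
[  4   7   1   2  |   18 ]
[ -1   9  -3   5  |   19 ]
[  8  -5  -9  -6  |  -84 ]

Forward elimination on [A|b]:
R2 <- R2 - (4)*R1:  [   0   19   17   22  114 ]
R3 <- R3 - (-1)*R1:  [  0   6  -7   0  -5 ]
R4 <- R4 - (8)*R1:  [   0   19   23   34  108 ]
R3 <- R3 - (6/19)*R2:  [       0        0  -235/19  -132/19      -41 ]
R4 <- R4 - (1)*R2:  [  0   0   6  12  -6 ]
R4 <- R4 - (-114/235)*R3:  [         0          0          0   2028/235  -6084/235 ]
Row echelon form:
[ 1  -3       -4        -5  |        -24 ]
[ 0  19       17        22  |        114 ]
[ 0   0  -235/19   -132/19  |        -41 ]
[ 0   0        0  2028/235  |  -6084/235 ]
Back-substitution:
x_4 = (-6084/235) / (2028/235) = -3
x_3 = (-41 - (-132/19)*(-3)) / (-235/19) = 5
x_2 = (114 - (17)*(5) - (22)*(-3)) / 19 = 5
x_1 = (-24 - (-3)*(5) - (-4)*(5) - (-5)*(-3)) / 1 = -4

(-4, 5, 5, -3)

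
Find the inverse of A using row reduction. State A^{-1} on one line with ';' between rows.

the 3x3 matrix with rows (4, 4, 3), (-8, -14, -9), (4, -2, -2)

Gauss-Jordan on [A | I]:
R1 <- (1/4)*R1:  [   1    1  3/4  |  1/4    0    0 ]
R2 <- R2 - (-8)*R1:  [  0  -6  -3  |   2   1   0 ]
R3 <- R3 - (4)*R1:  [  0  -6  -5  |  -1   0   1 ]
R2 <- (1/-6)*R2:  [    0     1   1/2  |  -1/3  -1/6     0 ]
R1 <- R1 - (1)*R2:  [    1     0   1/4  |  7/12   1/6     0 ]
R3 <- R3 - (-6)*R2:  [  0   0  -2  |  -3  -1   1 ]
R3 <- (1/-2)*R3:  [    0     0     1  |   3/2   1/2  -1/2 ]
R1 <- R1 - (1/4)*R3:  [    1     0     0  |  5/24  1/24   1/8 ]
R2 <- R2 - (1/2)*R3:  [      0       1       0  |  -13/12   -5/12     1/4 ]
Right block of [I | A^{-1}] is the inverse:
[   5/24   1/24   1/8 ]
[ -13/12  -5/12   1/4 ]
[    3/2    1/2  -1/2 ]

inverse = [5/24 1/24 1/8; -13/12 -5/12 1/4; 3/2 1/2 -1/2]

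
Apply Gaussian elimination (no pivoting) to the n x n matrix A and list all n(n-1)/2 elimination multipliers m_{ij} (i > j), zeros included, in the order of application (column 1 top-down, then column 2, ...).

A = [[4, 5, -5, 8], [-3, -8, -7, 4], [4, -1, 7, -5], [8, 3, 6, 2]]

multipliers: -3/4, 1, 2, 24/17, 28/17, 191/154

Forward elimination:
R2 <- R2 - (-3/4)*R1:  [     0  -17/4  -43/4     10 ]
R3 <- R3 - (1)*R1:  [   0   -6   12  -13 ]
R4 <- R4 - (2)*R1:  [   0   -7   16  -14 ]
R3 <- R3 - (24/17)*R2:  [       0        0   462/17  -461/17 ]
R4 <- R4 - (28/17)*R2:  [       0        0   573/17  -518/17 ]
R4 <- R4 - (191/154)*R3:  [       0        0        0  487/154 ]
Multipliers (in order of application): m_{21} = -3/4, m_{31} = 1, m_{41} = 2, m_{32} = 24/17, m_{42} = 28/17, m_{43} = 191/154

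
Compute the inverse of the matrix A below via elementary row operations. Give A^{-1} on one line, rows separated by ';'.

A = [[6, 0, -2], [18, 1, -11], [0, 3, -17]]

inverse = [-4/3 1/2 -1/6; -51/2 17/2 -5/2; -9/2 3/2 -1/2]

Gauss-Jordan on [A | I]:
R1 <- (1/6)*R1:  [    1     0  -1/3  |   1/6     0     0 ]
R2 <- R2 - (18)*R1:  [  0   1  -5  |  -3   1   0 ]
R3 <- R3 - (3)*R2:  [  0   0  -2  |   9  -3   1 ]
R3 <- (1/-2)*R3:  [    0     0     1  |  -9/2   3/2  -1/2 ]
R1 <- R1 - (-1/3)*R3:  [    1     0     0  |  -4/3   1/2  -1/6 ]
R2 <- R2 - (-5)*R3:  [     0      1      0  |  -51/2   17/2   -5/2 ]
Right block of [I | A^{-1}] is the inverse:
[  -4/3   1/2  -1/6 ]
[ -51/2  17/2  -5/2 ]
[  -9/2   3/2  -1/2 ]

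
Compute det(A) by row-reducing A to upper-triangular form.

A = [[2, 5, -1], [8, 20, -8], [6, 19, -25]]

Forward elimination:
R2 <- R2 - (4)*R1:  [  0   0  -4 ]
R3 <- R3 - (3)*R1:  [   0    4  -22 ]
R2 <-> R3   (pivot in column 2 was zero)
[ 2  5   -1 ]
[ 0  4  -22 ]
[ 0  0   -4 ]
Upper-triangular form:
[ 2  5   -1 ]
[ 0  4  -22 ]
[ 0  0   -4 ]
det(A) = (-1)^1 * (2) * (4) * (-4) = 32  (1 row swap -> sign -1)

det(A) = 32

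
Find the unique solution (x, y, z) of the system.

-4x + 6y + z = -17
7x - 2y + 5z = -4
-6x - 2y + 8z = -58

(3, 0, -5)

Forward elimination on [A|b]:
R2 <- R2 - (-7/4)*R1:  [      0    17/2    27/4  -135/4 ]
R3 <- R3 - (3/2)*R1:  [     0    -11   13/2  -65/2 ]
R3 <- R3 - (-22/17)*R2:  [        0         0    259/17  -1295/17 ]
Row echelon form:
[ -4     6       1  |       -17 ]
[  0  17/2    27/4  |    -135/4 ]
[  0     0  259/17  |  -1295/17 ]
Back-substitution:
z = (-1295/17) / (259/17) = -5
y = (-135/4 - (27/4)*(-5)) / (17/2) = 0
x = (-17 - (6)*(0) - (1)*(-5)) / -4 = 3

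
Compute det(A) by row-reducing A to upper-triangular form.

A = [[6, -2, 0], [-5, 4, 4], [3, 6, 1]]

Forward elimination:
R2 <- R2 - (-5/6)*R1:  [   0  7/3    4 ]
R3 <- R3 - (1/2)*R1:  [ 0  7  1 ]
R3 <- R3 - (3)*R2:  [   0    0  -11 ]
Upper-triangular form:
[ 6   -2    0 ]
[ 0  7/3    4 ]
[ 0    0  -11 ]
det(A) = (-1)^0 * (6) * (7/3) * (-11) = -154  (0 row swaps -> sign +1)

det(A) = -154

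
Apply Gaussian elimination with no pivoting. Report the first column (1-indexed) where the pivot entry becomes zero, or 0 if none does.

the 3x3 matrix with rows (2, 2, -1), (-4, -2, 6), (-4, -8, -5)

first zero-pivot column = 0

Naive forward elimination:
R2 <- R2 - (-2)*R1:  [ 0  2  4 ]
R3 <- R3 - (-2)*R1:  [  0  -4  -7 ]
R3 <- R3 - (-2)*R2:  [ 0  0  1 ]
All pivots nonzero; naive elimination completes without hitting a zero pivot.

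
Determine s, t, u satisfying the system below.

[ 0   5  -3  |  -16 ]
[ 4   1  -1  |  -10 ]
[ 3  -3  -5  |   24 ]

(-2, -5, -3)

Forward elimination on [A|b]:
R1 <-> R2   (pivot in column 1 was zero)
[ 4   1  -1  -10 ]
[ 0   5  -3  -16 ]
[ 3  -3  -5   24 ]
R3 <- R3 - (3/4)*R1:  [     0  -15/4  -17/4   63/2 ]
R3 <- R3 - (-3/4)*R2:  [     0      0  -13/2   39/2 ]
Row echelon form:
[ 4  1     -1  |   -10 ]
[ 0  5     -3  |   -16 ]
[ 0  0  -13/2  |  39/2 ]
Back-substitution:
u = (39/2) / (-13/2) = -3
t = (-16 - (-3)*(-3)) / 5 = -5
s = (-10 - (1)*(-5) - (-1)*(-3)) / 4 = -2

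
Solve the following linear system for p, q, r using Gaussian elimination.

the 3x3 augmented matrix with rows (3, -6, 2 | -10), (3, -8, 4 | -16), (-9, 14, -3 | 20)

Forward elimination on [A|b]:
R2 <- R2 - (1)*R1:  [  0  -2   2  -6 ]
R3 <- R3 - (-3)*R1:  [   0   -4    3  -10 ]
R3 <- R3 - (2)*R2:  [  0   0  -1   2 ]
Row echelon form:
[ 3  -6   2  |  -10 ]
[ 0  -2   2  |   -6 ]
[ 0   0  -1  |    2 ]
Back-substitution:
r = (2) / -1 = -2
q = (-6 - (2)*(-2)) / -2 = 1
p = (-10 - (-6)*(1) - (2)*(-2)) / 3 = 0

(0, 1, -2)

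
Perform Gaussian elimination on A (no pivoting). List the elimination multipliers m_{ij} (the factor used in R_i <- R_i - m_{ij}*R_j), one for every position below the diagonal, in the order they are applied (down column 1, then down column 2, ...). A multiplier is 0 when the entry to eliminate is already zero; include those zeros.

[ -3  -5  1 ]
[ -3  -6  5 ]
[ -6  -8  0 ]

multipliers: 1, 2, -2

Forward elimination:
R2 <- R2 - (1)*R1:  [  0  -1   4 ]
R3 <- R3 - (2)*R1:  [  0   2  -2 ]
R3 <- R3 - (-2)*R2:  [ 0  0  6 ]
Multipliers (in order of application): m_{21} = 1, m_{31} = 2, m_{32} = -2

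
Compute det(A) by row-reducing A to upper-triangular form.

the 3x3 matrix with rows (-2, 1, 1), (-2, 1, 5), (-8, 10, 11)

det(A) = 48

Forward elimination:
R2 <- R2 - (1)*R1:  [ 0  0  4 ]
R3 <- R3 - (4)*R1:  [ 0  6  7 ]
R2 <-> R3   (pivot in column 2 was zero)
[ -2  1  1 ]
[  0  6  7 ]
[  0  0  4 ]
Upper-triangular form:
[ -2  1  1 ]
[  0  6  7 ]
[  0  0  4 ]
det(A) = (-1)^1 * (-2) * (6) * (4) = 48  (1 row swap -> sign -1)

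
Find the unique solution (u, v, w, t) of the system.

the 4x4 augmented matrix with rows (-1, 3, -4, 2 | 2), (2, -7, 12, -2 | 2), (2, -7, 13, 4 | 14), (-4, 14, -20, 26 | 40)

Forward elimination on [A|b]:
R2 <- R2 - (-2)*R1:  [  0  -1   4   2   6 ]
R3 <- R3 - (-2)*R1:  [  0  -1   5   8  18 ]
R4 <- R4 - (4)*R1:  [  0   2  -4  18  32 ]
R3 <- R3 - (1)*R2:  [  0   0   1   6  12 ]
R4 <- R4 - (-2)*R2:  [  0   0   4  22  44 ]
R4 <- R4 - (4)*R3:  [  0   0   0  -2  -4 ]
Row echelon form:
[ -1   3  -4   2  |   2 ]
[  0  -1   4   2  |   6 ]
[  0   0   1   6  |  12 ]
[  0   0   0  -2  |  -4 ]
Back-substitution:
t = (-4) / -2 = 2
w = (12 - (6)*(2)) / 1 = 0
v = (6 - (4)*(0) - (2)*(2)) / -1 = -2
u = (2 - (3)*(-2) - (-4)*(0) - (2)*(2)) / -1 = -4

(-4, -2, 0, 2)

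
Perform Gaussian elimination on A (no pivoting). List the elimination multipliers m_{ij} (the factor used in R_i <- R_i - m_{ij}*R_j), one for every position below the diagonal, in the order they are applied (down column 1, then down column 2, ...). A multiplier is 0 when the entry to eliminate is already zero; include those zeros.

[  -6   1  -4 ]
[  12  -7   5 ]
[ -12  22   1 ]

Forward elimination:
R2 <- R2 - (-2)*R1:  [  0  -5  -3 ]
R3 <- R3 - (2)*R1:  [  0  20   9 ]
R3 <- R3 - (-4)*R2:  [  0   0  -3 ]
Multipliers (in order of application): m_{21} = -2, m_{31} = 2, m_{32} = -4

multipliers: -2, 2, -4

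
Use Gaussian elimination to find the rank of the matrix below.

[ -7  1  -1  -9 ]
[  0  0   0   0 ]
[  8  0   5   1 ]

rank(A) = 2

Row reduction:
R3 <- R3 - (-8/7)*R1:  [     0    8/7   27/7  -65/7 ]
R2 <-> R3   (pivot in column 2 was zero)
[ -7    1    -1     -9 ]
[  0  8/7  27/7  -65/7 ]
[  0    0     0      0 ]
Row echelon form:
[ -7    1    -1     -9 ]
[  0  8/7  27/7  -65/7 ]
[  0    0     0      0 ]
Nonzero rows / pivot columns: 2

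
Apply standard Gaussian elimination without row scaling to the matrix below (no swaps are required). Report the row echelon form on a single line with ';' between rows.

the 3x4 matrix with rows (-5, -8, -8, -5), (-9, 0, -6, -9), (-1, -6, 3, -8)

Forward elimination:
R2 <- R2 - (9/5)*R1:  [    0  72/5  42/5     0 ]
R3 <- R3 - (1/5)*R1:  [     0  -22/5   23/5     -7 ]
R3 <- R3 - (-11/36)*R2:  [    0     0  43/6    -7 ]
Row echelon form:
[ -5    -8    -8  -5 ]
[  0  72/5  42/5   0 ]
[  0     0  43/6  -7 ]

REF = [-5 -8 -8 -5; 0 72/5 42/5 0; 0 0 43/6 -7]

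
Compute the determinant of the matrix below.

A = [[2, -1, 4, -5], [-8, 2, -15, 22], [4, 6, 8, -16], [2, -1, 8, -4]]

det(A) = 16

Forward elimination:
R2 <- R2 - (-4)*R1:  [  0  -2   1   2 ]
R3 <- R3 - (2)*R1:  [  0   8   0  -6 ]
R4 <- R4 - (1)*R1:  [ 0  0  4  1 ]
R3 <- R3 - (-4)*R2:  [ 0  0  4  2 ]
R4 <- R4 - (1)*R3:  [  0   0   0  -1 ]
Upper-triangular form:
[ 2  -1  4  -5 ]
[ 0  -2  1   2 ]
[ 0   0  4   2 ]
[ 0   0  0  -1 ]
det(A) = (-1)^0 * (2) * (-2) * (4) * (-1) = 16  (0 row swaps -> sign +1)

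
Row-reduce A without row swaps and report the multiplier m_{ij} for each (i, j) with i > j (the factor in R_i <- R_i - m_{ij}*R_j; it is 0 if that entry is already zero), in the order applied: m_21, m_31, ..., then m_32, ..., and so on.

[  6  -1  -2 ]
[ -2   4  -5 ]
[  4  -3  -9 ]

multipliers: -1/3, 2/3, -7/11

Forward elimination:
R2 <- R2 - (-1/3)*R1:  [     0   11/3  -17/3 ]
R3 <- R3 - (2/3)*R1:  [     0   -7/3  -23/3 ]
R3 <- R3 - (-7/11)*R2:  [       0        0  -124/11 ]
Multipliers (in order of application): m_{21} = -1/3, m_{31} = 2/3, m_{32} = -7/11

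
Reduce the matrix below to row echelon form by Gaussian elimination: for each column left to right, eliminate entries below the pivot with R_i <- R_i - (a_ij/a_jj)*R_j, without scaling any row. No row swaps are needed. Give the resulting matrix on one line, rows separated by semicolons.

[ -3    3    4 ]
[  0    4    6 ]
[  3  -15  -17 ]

Forward elimination:
R3 <- R3 - (-1)*R1:  [   0  -12  -13 ]
R3 <- R3 - (-3)*R2:  [ 0  0  5 ]
Row echelon form:
[ -3  3  4 ]
[  0  4  6 ]
[  0  0  5 ]

REF = [-3 3 4; 0 4 6; 0 0 5]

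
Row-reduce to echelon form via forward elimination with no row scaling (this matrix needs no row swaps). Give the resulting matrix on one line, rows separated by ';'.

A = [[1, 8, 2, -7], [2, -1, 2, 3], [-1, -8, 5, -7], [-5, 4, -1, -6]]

Forward elimination:
R2 <- R2 - (2)*R1:  [   0  -17   -2   17 ]
R3 <- R3 - (-1)*R1:  [   0    0    7  -14 ]
R4 <- R4 - (-5)*R1:  [   0   44    9  -41 ]
R4 <- R4 - (-44/17)*R2:  [     0      0  65/17      3 ]
R4 <- R4 - (65/119)*R3:  [      0       0       0  181/17 ]
Row echelon form:
[ 1    8   2      -7 ]
[ 0  -17  -2      17 ]
[ 0    0   7     -14 ]
[ 0    0   0  181/17 ]

REF = [1 8 2 -7; 0 -17 -2 17; 0 0 7 -14; 0 0 0 181/17]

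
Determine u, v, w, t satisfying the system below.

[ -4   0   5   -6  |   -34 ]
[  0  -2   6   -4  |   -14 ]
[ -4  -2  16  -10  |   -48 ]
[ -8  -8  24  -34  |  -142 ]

Forward elimination on [A|b]:
R3 <- R3 - (1)*R1:  [   0   -2   11   -4  -14 ]
R4 <- R4 - (2)*R1:  [   0   -8   14  -22  -74 ]
R3 <- R3 - (1)*R2:  [ 0  0  5  0  0 ]
R4 <- R4 - (4)*R2:  [   0    0  -10   -6  -18 ]
R4 <- R4 - (-2)*R3:  [   0    0    0   -6  -18 ]
Row echelon form:
[ -4   0  5  -6  |  -34 ]
[  0  -2  6  -4  |  -14 ]
[  0   0  5   0  |    0 ]
[  0   0  0  -6  |  -18 ]
Back-substitution:
t = (-18) / -6 = 3
w = (0) / 5 = 0
v = (-14 - (6)*(0) - (-4)*(3)) / -2 = 1
u = (-34 - (5)*(0) - (-6)*(3)) / -4 = 4

(4, 1, 0, 3)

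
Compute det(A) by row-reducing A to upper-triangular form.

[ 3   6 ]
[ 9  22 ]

Forward elimination:
R2 <- R2 - (3)*R1:  [ 0  4 ]
Upper-triangular form:
[ 3  6 ]
[ 0  4 ]
det(A) = (-1)^0 * (3) * (4) = 12  (0 row swaps -> sign +1)

det(A) = 12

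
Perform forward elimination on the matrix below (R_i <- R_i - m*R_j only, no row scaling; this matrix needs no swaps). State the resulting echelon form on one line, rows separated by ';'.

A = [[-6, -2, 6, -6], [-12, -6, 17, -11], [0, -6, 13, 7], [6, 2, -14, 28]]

REF = [-6 -2 6 -6; 0 -2 5 1; 0 0 -2 4; 0 0 0 6]

Forward elimination:
R2 <- R2 - (2)*R1:  [  0  -2   5   1 ]
R4 <- R4 - (-1)*R1:  [  0   0  -8  22 ]
R3 <- R3 - (3)*R2:  [  0   0  -2   4 ]
R4 <- R4 - (4)*R3:  [ 0  0  0  6 ]
Row echelon form:
[ -6  -2   6  -6 ]
[  0  -2   5   1 ]
[  0   0  -2   4 ]
[  0   0   0   6 ]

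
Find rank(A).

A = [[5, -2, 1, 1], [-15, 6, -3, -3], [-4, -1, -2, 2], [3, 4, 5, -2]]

Row reduction:
R2 <- R2 - (-3)*R1:  [ 0  0  0  0 ]
R3 <- R3 - (-4/5)*R1:  [     0  -13/5   -6/5   14/5 ]
R4 <- R4 - (3/5)*R1:  [     0   26/5   22/5  -13/5 ]
R2 <-> R3   (pivot in column 2 was zero)
[ 5     -2     1      1 ]
[ 0  -13/5  -6/5   14/5 ]
[ 0      0     0      0 ]
[ 0   26/5  22/5  -13/5 ]
R4 <- R4 - (-2)*R2:  [ 0  0  2  3 ]
R3 <-> R4   (pivot in column 3 was zero)
[ 5     -2     1     1 ]
[ 0  -13/5  -6/5  14/5 ]
[ 0      0     2     3 ]
[ 0      0     0     0 ]
Row echelon form:
[ 5     -2     1     1 ]
[ 0  -13/5  -6/5  14/5 ]
[ 0      0     2     3 ]
[ 0      0     0     0 ]
Nonzero rows / pivot columns: 3

rank(A) = 3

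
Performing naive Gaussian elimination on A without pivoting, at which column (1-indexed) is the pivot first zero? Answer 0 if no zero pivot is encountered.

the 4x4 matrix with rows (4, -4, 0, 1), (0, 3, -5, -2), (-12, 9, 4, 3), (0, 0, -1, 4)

Naive forward elimination:
R3 <- R3 - (-3)*R1:  [  0  -3   4   6 ]
R3 <- R3 - (-1)*R2:  [  0   0  -1   4 ]
R4 <- R4 - (1)*R3:  [ 0  0  0  0 ]
Matrix at this point:
[ 4  -4   0   1 ]
[ 0   3  -5  -2 ]
[ 0   0  -1   4 ]
[ 0   0   0   0 ]
Pivot entry (4,4) in the last row is zero and there are no rows below to swap with -> zero pivot in column 4 (A is singular).

first zero-pivot column = 4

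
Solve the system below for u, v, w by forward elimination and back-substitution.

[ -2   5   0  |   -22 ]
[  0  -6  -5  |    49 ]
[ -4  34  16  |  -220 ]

Forward elimination on [A|b]:
R3 <- R3 - (2)*R1:  [    0    24    16  -176 ]
R3 <- R3 - (-4)*R2:  [  0   0  -4  20 ]
Row echelon form:
[ -2   5   0  |  -22 ]
[  0  -6  -5  |   49 ]
[  0   0  -4  |   20 ]
Back-substitution:
w = (20) / -4 = -5
v = (49 - (-5)*(-5)) / -6 = -4
u = (-22 - (5)*(-4)) / -2 = 1

(1, -4, -5)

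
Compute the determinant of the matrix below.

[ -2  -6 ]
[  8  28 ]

det(A) = -8

Forward elimination:
R2 <- R2 - (-4)*R1:  [ 0  4 ]
Upper-triangular form:
[ -2  -6 ]
[  0   4 ]
det(A) = (-1)^0 * (-2) * (4) = -8  (0 row swaps -> sign +1)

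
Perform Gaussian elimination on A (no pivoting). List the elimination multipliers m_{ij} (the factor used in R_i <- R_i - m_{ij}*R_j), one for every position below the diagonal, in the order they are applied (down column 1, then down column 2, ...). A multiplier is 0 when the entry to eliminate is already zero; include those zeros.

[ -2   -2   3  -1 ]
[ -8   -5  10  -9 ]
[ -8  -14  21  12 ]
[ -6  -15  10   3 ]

multipliers: 4, 4, 3, -2, -3, -1

Forward elimination:
R2 <- R2 - (4)*R1:  [  0   3  -2  -5 ]
R3 <- R3 - (4)*R1:  [  0  -6   9  16 ]
R4 <- R4 - (3)*R1:  [  0  -9   1   6 ]
R3 <- R3 - (-2)*R2:  [ 0  0  5  6 ]
R4 <- R4 - (-3)*R2:  [  0   0  -5  -9 ]
R4 <- R4 - (-1)*R3:  [  0   0   0  -3 ]
Multipliers (in order of application): m_{21} = 4, m_{31} = 4, m_{41} = 3, m_{32} = -2, m_{42} = -3, m_{43} = -1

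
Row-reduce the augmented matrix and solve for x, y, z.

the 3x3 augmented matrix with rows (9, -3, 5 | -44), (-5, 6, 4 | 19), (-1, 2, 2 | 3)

(-1, 5, -4)

Forward elimination on [A|b]:
R2 <- R2 - (-5/9)*R1:  [     0   13/3   61/9  -49/9 ]
R3 <- R3 - (-1/9)*R1:  [     0    5/3   23/9  -17/9 ]
R3 <- R3 - (5/13)*R2:  [     0      0  -2/39   8/39 ]
Row echelon form:
[ 9    -3      5  |    -44 ]
[ 0  13/3   61/9  |  -49/9 ]
[ 0     0  -2/39  |   8/39 ]
Back-substitution:
z = (8/39) / (-2/39) = -4
y = (-49/9 - (61/9)*(-4)) / (13/3) = 5
x = (-44 - (-3)*(5) - (5)*(-4)) / 9 = -1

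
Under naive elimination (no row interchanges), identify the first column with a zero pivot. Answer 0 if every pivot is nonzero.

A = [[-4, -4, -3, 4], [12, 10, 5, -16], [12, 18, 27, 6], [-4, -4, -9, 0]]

Naive forward elimination:
R2 <- R2 - (-3)*R1:  [  0  -2  -4  -4 ]
R3 <- R3 - (-3)*R1:  [  0   6  18  18 ]
R4 <- R4 - (1)*R1:  [  0   0  -6  -4 ]
R3 <- R3 - (-3)*R2:  [ 0  0  6  6 ]
R4 <- R4 - (-1)*R3:  [ 0  0  0  2 ]
All pivots nonzero; naive elimination completes without hitting a zero pivot.

first zero-pivot column = 0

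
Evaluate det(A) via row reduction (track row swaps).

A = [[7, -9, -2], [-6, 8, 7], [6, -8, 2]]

det(A) = 18

Forward elimination:
R2 <- R2 - (-6/7)*R1:  [    0   2/7  37/7 ]
R3 <- R3 - (6/7)*R1:  [    0  -2/7  26/7 ]
R3 <- R3 - (-1)*R2:  [ 0  0  9 ]
Upper-triangular form:
[ 7   -9    -2 ]
[ 0  2/7  37/7 ]
[ 0    0     9 ]
det(A) = (-1)^0 * (7) * (2/7) * (9) = 18  (0 row swaps -> sign +1)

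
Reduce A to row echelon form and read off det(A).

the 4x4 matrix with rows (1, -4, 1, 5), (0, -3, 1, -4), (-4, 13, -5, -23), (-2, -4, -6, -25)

det(A) = -18

Forward elimination:
R3 <- R3 - (-4)*R1:  [  0  -3  -1  -3 ]
R4 <- R4 - (-2)*R1:  [   0  -12   -4  -15 ]
R3 <- R3 - (1)*R2:  [  0   0  -2   1 ]
R4 <- R4 - (4)*R2:  [  0   0  -8   1 ]
R4 <- R4 - (4)*R3:  [  0   0   0  -3 ]
Upper-triangular form:
[ 1  -4   1   5 ]
[ 0  -3   1  -4 ]
[ 0   0  -2   1 ]
[ 0   0   0  -3 ]
det(A) = (-1)^0 * (1) * (-3) * (-2) * (-3) = -18  (0 row swaps -> sign +1)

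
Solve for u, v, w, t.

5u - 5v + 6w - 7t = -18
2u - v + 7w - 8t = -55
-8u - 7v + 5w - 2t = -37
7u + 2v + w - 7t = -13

Forward elimination on [A|b]:
R2 <- R2 - (2/5)*R1:  [      0       1    23/5   -26/5  -239/5 ]
R3 <- R3 - (-8/5)*R1:  [      0     -15    73/5   -66/5  -329/5 ]
R4 <- R4 - (7/5)*R1:  [     0      9  -37/5   14/5   61/5 ]
R3 <- R3 - (-15)*R2:  [       0        0    418/5   -456/5  -3914/5 ]
R4 <- R4 - (9)*R2:  [      0       0  -244/5   248/5  2212/5 ]
R4 <- R4 - (-122/209)*R3:  [       0        0        0   -40/11  -160/11 ]
Row echelon form:
[ 5  -5      6      -7  |      -18 ]
[ 0   1   23/5   -26/5  |   -239/5 ]
[ 0   0  418/5  -456/5  |  -3914/5 ]
[ 0   0      0  -40/11  |  -160/11 ]
Back-substitution:
t = (-160/11) / (-40/11) = 4
w = (-3914/5 - (-456/5)*(4)) / (418/5) = -5
v = (-239/5 - (23/5)*(-5) - (-26/5)*(4)) / 1 = -4
u = (-18 - (-5)*(-4) - (6)*(-5) - (-7)*(4)) / 5 = 4

(4, -4, -5, 4)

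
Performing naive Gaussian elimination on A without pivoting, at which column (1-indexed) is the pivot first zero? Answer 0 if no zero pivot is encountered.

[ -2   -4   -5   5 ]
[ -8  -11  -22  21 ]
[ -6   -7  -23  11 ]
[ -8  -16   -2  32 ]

Naive forward elimination:
R2 <- R2 - (4)*R1:  [  0   5  -2   1 ]
R3 <- R3 - (3)*R1:  [  0   5  -8  -4 ]
R4 <- R4 - (4)*R1:  [  0   0  18  12 ]
R3 <- R3 - (1)*R2:  [  0   0  -6  -5 ]
R4 <- R4 - (-3)*R3:  [  0   0   0  -3 ]
All pivots nonzero; naive elimination completes without hitting a zero pivot.

first zero-pivot column = 0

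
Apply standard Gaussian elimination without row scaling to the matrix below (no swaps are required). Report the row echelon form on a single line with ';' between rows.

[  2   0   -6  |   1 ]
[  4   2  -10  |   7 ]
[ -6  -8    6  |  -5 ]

Forward elimination:
R2 <- R2 - (2)*R1:  [ 0  2  2  5 ]
R3 <- R3 - (-3)*R1:  [   0   -8  -12   -2 ]
R3 <- R3 - (-4)*R2:  [  0   0  -4  18 ]
Row echelon form:
[ 2  0  -6  |   1 ]
[ 0  2   2  |   5 ]
[ 0  0  -4  |  18 ]

REF = [2 0 -6 1; 0 2 2 5; 0 0 -4 18]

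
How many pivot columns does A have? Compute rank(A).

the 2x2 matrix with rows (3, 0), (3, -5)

rank(A) = 2

Row reduction:
R2 <- R2 - (1)*R1:  [  0  -5 ]
Row echelon form:
[ 3   0 ]
[ 0  -5 ]
Nonzero rows / pivot columns: 2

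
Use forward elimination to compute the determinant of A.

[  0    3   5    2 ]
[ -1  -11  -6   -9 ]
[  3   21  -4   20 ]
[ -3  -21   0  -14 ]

det(A) = -24

Forward elimination:
R1 <-> R2   (pivot in column 1 was zero)
[ -1  -11  -6   -9 ]
[  0    3   5    2 ]
[  3   21  -4   20 ]
[ -3  -21   0  -14 ]
R3 <- R3 - (-3)*R1:  [   0  -12  -22   -7 ]
R4 <- R4 - (3)*R1:  [  0  12  18  13 ]
R3 <- R3 - (-4)*R2:  [  0   0  -2   1 ]
R4 <- R4 - (4)*R2:  [  0   0  -2   5 ]
R4 <- R4 - (1)*R3:  [ 0  0  0  4 ]
Upper-triangular form:
[ -1  -11  -6  -9 ]
[  0    3   5   2 ]
[  0    0  -2   1 ]
[  0    0   0   4 ]
det(A) = (-1)^1 * (-1) * (3) * (-2) * (4) = -24  (1 row swap -> sign -1)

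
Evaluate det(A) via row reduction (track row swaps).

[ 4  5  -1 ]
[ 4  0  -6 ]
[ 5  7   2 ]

det(A) = -50

Forward elimination:
R2 <- R2 - (1)*R1:  [  0  -5  -5 ]
R3 <- R3 - (5/4)*R1:  [    0   3/4  13/4 ]
R3 <- R3 - (-3/20)*R2:  [   0    0  5/2 ]
Upper-triangular form:
[ 4   5   -1 ]
[ 0  -5   -5 ]
[ 0   0  5/2 ]
det(A) = (-1)^0 * (4) * (-5) * (5/2) = -50  (0 row swaps -> sign +1)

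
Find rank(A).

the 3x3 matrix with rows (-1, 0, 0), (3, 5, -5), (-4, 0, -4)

Row reduction:
R2 <- R2 - (-3)*R1:  [  0   5  -5 ]
R3 <- R3 - (4)*R1:  [  0   0  -4 ]
Row echelon form:
[ -1  0   0 ]
[  0  5  -5 ]
[  0  0  -4 ]
Nonzero rows / pivot columns: 3

rank(A) = 3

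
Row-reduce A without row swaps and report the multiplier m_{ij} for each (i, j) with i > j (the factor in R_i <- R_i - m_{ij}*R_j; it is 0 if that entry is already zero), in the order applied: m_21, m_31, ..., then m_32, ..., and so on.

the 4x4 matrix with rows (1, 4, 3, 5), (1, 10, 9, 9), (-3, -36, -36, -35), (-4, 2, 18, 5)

Forward elimination:
R2 <- R2 - (1)*R1:  [ 0  6  6  4 ]
R3 <- R3 - (-3)*R1:  [   0  -24  -27  -20 ]
R4 <- R4 - (-4)*R1:  [  0  18  30  25 ]
R3 <- R3 - (-4)*R2:  [  0   0  -3  -4 ]
R4 <- R4 - (3)*R2:  [  0   0  12  13 ]
R4 <- R4 - (-4)*R3:  [  0   0   0  -3 ]
Multipliers (in order of application): m_{21} = 1, m_{31} = -3, m_{41} = -4, m_{32} = -4, m_{42} = 3, m_{43} = -4

multipliers: 1, -3, -4, -4, 3, -4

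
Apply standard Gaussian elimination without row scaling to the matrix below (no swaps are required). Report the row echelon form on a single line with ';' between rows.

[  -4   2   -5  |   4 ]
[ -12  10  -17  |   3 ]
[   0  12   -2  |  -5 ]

Forward elimination:
R2 <- R2 - (3)*R1:  [  0   4  -2  -9 ]
R3 <- R3 - (3)*R2:  [  0   0   4  22 ]
Row echelon form:
[ -4  2  -5  |   4 ]
[  0  4  -2  |  -9 ]
[  0  0   4  |  22 ]

REF = [-4 2 -5 4; 0 4 -2 -9; 0 0 4 22]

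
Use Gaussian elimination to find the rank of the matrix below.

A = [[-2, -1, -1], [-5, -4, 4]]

rank(A) = 2

Row reduction:
R2 <- R2 - (5/2)*R1:  [    0  -3/2  13/2 ]
Row echelon form:
[ -2    -1    -1 ]
[  0  -3/2  13/2 ]
Nonzero rows / pivot columns: 2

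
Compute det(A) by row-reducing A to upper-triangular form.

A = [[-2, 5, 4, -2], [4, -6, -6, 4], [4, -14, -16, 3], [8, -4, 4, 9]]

det(A) = -48

Forward elimination:
R2 <- R2 - (-2)*R1:  [ 0  4  2  0 ]
R3 <- R3 - (-2)*R1:  [  0  -4  -8  -1 ]
R4 <- R4 - (-4)*R1:  [  0  16  20   1 ]
R3 <- R3 - (-1)*R2:  [  0   0  -6  -1 ]
R4 <- R4 - (4)*R2:  [  0   0  12   1 ]
R4 <- R4 - (-2)*R3:  [  0   0   0  -1 ]
Upper-triangular form:
[ -2  5   4  -2 ]
[  0  4   2   0 ]
[  0  0  -6  -1 ]
[  0  0   0  -1 ]
det(A) = (-1)^0 * (-2) * (4) * (-6) * (-1) = -48  (0 row swaps -> sign +1)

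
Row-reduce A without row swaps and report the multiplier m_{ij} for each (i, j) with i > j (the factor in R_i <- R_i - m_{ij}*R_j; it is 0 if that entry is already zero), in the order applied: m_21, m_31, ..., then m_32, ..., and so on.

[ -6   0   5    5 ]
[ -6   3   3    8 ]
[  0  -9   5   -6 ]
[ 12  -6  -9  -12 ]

Forward elimination:
R2 <- R2 - (1)*R1:  [  0   3  -2   3 ]
R3: entry in column 1 is already 0 -> m_{31} = 0 (no row operation needed)
R4 <- R4 - (-2)*R1:  [  0  -6   1  -2 ]
R3 <- R3 - (-3)*R2:  [  0   0  -1   3 ]
R4 <- R4 - (-2)*R2:  [  0   0  -3   4 ]
R4 <- R4 - (3)*R3:  [  0   0   0  -5 ]
Multipliers (in order of application): m_{21} = 1, m_{31} = 0, m_{41} = -2, m_{32} = -3, m_{42} = -2, m_{43} = 3

multipliers: 1, 0, -2, -3, -2, 3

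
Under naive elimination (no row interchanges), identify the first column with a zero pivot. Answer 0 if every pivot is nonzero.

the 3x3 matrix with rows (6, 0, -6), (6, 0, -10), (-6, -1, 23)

Naive forward elimination:
R2 <- R2 - (1)*R1:  [  0   0  -4 ]
R3 <- R3 - (-1)*R1:  [  0  -1  17 ]
Matrix at this point:
[ 6   0  -6 ]
[ 0   0  -4 ]
[ 0  -1  17 ]
Pivot entry (2,2) is zero but row 3 has -1 in column 2 -> naive elimination stops; a row interchange (e.g. R2 <-> R3) would be required here.

first zero-pivot column = 2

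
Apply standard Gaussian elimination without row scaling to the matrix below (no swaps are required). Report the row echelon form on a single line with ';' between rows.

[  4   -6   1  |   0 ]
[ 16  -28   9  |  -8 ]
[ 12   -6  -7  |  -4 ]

REF = [4 -6 1 0; 0 -4 5 -8; 0 0 5 -28]

Forward elimination:
R2 <- R2 - (4)*R1:  [  0  -4   5  -8 ]
R3 <- R3 - (3)*R1:  [   0   12  -10   -4 ]
R3 <- R3 - (-3)*R2:  [   0    0    5  -28 ]
Row echelon form:
[ 4  -6  1  |    0 ]
[ 0  -4  5  |   -8 ]
[ 0   0  5  |  -28 ]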